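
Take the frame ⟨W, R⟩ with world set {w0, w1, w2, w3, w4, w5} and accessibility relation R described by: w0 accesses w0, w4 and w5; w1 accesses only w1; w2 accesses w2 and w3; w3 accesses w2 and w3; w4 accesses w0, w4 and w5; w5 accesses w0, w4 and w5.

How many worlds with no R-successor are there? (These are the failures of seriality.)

R is serial; there are no such worlds.

0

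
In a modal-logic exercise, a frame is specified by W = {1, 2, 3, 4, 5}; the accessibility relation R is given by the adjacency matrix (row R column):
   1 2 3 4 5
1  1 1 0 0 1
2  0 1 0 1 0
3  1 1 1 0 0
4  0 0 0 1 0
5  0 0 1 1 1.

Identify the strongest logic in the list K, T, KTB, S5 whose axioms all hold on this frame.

T

Reflexive (axiom T): yes — every world is R-related to itself.
Symmetric (axiom B): no — 1 R 2 but not 2 R 1.
Euclidean (axiom 5): no — 1 R 2 and 1 R 5, but not 2 R 5.
So F validates K, T; KTB would additionally require R to be symmetric. The strongest is T.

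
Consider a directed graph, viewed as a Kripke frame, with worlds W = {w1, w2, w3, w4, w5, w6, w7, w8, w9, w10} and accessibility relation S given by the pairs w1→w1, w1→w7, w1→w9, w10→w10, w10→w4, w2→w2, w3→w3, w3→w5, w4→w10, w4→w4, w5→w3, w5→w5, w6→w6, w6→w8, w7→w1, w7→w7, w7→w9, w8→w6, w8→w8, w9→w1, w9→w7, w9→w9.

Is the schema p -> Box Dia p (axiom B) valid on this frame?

Yes

Axiom B corresponds to the accessibility relation being symmetric.
Symmetric: yes — every pair in S has its reverse in S.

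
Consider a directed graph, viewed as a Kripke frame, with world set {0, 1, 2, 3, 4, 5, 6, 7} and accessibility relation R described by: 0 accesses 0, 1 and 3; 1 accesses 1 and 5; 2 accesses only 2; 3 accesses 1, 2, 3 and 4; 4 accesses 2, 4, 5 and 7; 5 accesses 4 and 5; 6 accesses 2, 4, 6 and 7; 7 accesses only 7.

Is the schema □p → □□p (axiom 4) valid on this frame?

The schema 4 characterises exactly the transitive frames.
Transitive: no — 0 R 1 and 1 R 5, but not 0 R 5.

No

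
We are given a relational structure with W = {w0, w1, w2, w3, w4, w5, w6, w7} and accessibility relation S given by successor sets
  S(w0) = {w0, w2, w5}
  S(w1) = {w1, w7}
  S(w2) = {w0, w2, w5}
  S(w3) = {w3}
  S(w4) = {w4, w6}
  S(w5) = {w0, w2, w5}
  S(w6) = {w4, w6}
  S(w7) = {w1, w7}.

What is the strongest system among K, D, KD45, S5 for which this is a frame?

S5

Serial (axiom D): yes — every world has a successor (e.g. w0 S w0).
Euclidean (axiom 5): yes — any two successors of a common world are S-related.
Transitive (axiom 4): yes — every two-step S-path is closed by a direct edge.
Reflexive (axiom T): yes — every world is S-related to itself.
So F validates K, D, KD45, S5. The strongest is S5.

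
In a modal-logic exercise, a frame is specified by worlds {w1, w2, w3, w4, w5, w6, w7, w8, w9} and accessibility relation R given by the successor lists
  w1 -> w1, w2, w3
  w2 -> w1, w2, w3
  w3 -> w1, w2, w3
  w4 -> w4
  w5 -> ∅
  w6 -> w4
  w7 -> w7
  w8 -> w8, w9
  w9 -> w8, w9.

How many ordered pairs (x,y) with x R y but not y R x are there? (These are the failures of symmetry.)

1

Enumerating: (w6,w4).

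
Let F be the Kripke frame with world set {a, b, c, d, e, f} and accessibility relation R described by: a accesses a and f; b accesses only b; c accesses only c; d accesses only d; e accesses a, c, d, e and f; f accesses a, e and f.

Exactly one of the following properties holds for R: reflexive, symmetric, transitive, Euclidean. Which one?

Reflexive: yes — every world is R-related to itself.
Symmetric: no — e R a but not a R e.
Transitive: no — a R f and f R e, but not a R e.
Euclidean: no — e R a and e R c, but not a R c.
Only reflexive holds.

reflexive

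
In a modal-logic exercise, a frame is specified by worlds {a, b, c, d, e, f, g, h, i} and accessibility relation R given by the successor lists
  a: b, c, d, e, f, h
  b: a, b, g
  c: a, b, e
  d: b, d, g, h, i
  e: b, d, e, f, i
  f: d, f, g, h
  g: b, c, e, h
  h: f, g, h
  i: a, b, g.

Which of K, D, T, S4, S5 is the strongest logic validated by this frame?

D

Serial (axiom D): yes — every world has a successor (e.g. a R b).
Reflexive (axiom T): no — a is not related to itself.
Transitive (axiom 4): no — a R b and b R g, but not a R g.
Euclidean (axiom 5): no — a R b and a R c, but not b R c.
So F validates K, D; T would additionally require R to be reflexive. The strongest is D.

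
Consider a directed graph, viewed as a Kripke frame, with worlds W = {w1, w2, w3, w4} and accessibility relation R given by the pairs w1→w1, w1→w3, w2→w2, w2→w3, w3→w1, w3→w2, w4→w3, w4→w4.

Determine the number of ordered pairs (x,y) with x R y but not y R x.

Enumerating: (w4,w3).

1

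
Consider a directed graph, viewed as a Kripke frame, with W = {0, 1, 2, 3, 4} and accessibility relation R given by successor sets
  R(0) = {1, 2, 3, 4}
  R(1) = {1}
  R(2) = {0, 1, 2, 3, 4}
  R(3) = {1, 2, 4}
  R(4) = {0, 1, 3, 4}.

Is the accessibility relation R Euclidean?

Euclidean: no — 0 R 1 and 0 R 2, but not 1 R 2.

No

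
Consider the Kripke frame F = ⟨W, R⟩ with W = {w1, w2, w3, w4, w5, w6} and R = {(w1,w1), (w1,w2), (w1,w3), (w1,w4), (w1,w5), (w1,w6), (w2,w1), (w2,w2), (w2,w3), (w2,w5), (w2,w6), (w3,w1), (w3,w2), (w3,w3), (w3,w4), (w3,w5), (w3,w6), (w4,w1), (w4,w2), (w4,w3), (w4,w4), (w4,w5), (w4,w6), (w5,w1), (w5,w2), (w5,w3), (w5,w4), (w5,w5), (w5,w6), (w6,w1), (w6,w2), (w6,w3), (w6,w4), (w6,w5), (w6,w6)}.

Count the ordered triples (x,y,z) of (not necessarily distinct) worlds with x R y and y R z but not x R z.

Enumerating: (w2,w1,w4), (w2,w3,w4), (w2,w5,w4), (w2,w6,w4).

4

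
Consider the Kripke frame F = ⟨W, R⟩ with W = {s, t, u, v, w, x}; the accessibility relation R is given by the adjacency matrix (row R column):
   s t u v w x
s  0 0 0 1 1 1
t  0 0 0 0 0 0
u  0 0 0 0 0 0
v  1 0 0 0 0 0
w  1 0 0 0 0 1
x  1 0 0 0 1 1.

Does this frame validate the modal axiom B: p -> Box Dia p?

Yes

By correspondence theory, B is valid on a frame iff R is symmetric.
Symmetric: yes — every pair in R has its reverse in R.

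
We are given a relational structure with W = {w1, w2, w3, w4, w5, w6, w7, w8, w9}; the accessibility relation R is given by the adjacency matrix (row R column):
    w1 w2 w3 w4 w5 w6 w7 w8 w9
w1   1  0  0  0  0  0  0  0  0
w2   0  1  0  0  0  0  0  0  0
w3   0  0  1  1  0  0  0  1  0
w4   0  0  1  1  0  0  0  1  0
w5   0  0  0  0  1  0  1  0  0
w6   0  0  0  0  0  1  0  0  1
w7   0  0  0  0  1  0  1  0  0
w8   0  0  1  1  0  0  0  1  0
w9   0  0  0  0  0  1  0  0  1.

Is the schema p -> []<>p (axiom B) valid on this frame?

By correspondence theory, B is valid on a frame iff R is symmetric.
Symmetric: yes — every pair in R has its reverse in R.

Yes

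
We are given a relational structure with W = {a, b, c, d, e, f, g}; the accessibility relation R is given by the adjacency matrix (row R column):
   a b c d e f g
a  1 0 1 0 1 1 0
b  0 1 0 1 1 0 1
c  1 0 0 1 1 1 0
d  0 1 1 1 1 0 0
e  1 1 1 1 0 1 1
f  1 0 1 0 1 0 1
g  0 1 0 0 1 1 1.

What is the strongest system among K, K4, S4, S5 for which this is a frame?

K

Transitive (axiom 4): no — a R c and c R d, but not a R d.
Reflexive (axiom T): no — c is not related to itself.
Euclidean (axiom 5): no — b R d and b R g, but not d R g.
So F validates K; K4 would additionally require R to be transitive. The strongest is K.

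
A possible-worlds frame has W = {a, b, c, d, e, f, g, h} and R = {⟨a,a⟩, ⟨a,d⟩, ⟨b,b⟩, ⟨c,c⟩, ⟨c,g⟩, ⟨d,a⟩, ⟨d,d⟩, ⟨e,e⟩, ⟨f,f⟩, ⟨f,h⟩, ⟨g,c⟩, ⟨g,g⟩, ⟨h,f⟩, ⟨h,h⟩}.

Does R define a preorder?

Reflexive: yes — every world is R-related to itself.
Transitive: yes — every two-step R-path is closed by a direct edge.
So R is a preorder.

Yes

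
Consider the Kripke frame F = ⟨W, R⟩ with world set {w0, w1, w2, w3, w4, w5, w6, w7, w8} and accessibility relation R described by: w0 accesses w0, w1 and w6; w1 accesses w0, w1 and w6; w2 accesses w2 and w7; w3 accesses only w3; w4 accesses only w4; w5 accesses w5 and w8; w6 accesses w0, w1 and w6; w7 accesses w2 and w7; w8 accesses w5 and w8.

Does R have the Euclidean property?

Yes

Euclidean: yes — any two successors of a common world are R-related.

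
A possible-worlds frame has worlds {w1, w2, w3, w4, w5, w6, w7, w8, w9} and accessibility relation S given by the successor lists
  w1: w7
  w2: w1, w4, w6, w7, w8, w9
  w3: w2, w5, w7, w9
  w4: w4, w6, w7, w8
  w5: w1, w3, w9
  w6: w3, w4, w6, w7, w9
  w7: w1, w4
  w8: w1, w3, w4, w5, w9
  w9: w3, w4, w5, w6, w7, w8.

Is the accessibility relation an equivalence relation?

Reflexive: no — w1 is not related to itself.
Symmetric: no — w2 S w1 but not w1 S w2.
Transitive: no — w1 S w7 and w7 S w4, but not w1 S w4.
So S is not an equivalence relation.

No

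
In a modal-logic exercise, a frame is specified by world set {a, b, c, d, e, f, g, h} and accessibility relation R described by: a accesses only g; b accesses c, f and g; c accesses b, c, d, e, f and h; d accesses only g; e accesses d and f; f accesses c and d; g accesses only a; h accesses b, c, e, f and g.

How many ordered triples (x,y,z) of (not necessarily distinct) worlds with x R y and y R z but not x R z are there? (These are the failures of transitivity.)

Enumerating: (a,g,a), (b,c,b), (b,c,d), (b,c,e), (b,c,h), (b,f,d), (b,g,a), (c,b,g), (c,d,g), (c,h,g), (d,g,a), (e,d,g), … and 12 more.
Total: 24.

24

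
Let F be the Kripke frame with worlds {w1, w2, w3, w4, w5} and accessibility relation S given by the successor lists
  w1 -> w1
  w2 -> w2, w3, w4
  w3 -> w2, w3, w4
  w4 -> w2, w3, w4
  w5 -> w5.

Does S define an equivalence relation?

Yes

Reflexive: yes — every world is S-related to itself.
Symmetric: yes — every pair in S has its reverse in S.
Transitive: yes — every two-step S-path is closed by a direct edge.
So S is an equivalence relation.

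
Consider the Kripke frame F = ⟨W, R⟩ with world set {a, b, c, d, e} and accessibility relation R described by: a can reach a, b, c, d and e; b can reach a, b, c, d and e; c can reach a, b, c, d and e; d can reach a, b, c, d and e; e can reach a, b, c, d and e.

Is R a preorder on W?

Yes

Reflexive: yes — every world is R-related to itself.
Transitive: yes — every two-step R-path is closed by a direct edge.
So R is a preorder.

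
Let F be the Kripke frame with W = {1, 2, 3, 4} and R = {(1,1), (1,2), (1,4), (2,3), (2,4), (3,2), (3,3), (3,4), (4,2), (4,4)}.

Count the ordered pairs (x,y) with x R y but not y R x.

Enumerating: (1,2), (1,4), (3,4).

3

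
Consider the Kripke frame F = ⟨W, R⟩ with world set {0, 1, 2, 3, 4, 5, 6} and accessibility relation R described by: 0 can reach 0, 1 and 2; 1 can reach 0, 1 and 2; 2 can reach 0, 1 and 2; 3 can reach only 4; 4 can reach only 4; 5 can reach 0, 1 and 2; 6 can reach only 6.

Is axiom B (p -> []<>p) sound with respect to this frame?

The schema B characterises exactly the symmetric frames.
Symmetric: no — 3 R 4 but not 4 R 3.

No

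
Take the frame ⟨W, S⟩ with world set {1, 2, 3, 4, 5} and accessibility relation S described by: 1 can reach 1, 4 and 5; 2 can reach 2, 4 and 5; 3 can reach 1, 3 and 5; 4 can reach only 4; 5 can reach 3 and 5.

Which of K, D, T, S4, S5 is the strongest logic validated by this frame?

Serial (axiom D): yes — every world has a successor (e.g. 1 S 1).
Reflexive (axiom T): yes — every world is S-related to itself.
Transitive (axiom 4): no — 1 S 5 and 5 S 3, but not 1 S 3.
Euclidean (axiom 5): no — 1 S 4 and 1 S 5, but not 4 S 5.
So F validates K, D, T; S4 would additionally require S to be transitive. The strongest is T.

T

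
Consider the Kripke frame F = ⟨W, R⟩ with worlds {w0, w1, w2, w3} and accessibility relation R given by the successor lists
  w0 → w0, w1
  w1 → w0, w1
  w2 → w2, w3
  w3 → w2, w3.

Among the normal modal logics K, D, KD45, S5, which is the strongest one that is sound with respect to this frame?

Serial (axiom D): yes — every world has a successor (e.g. w0 R w0).
Euclidean (axiom 5): yes — any two successors of a common world are R-related.
Transitive (axiom 4): yes — every two-step R-path is closed by a direct edge.
Reflexive (axiom T): yes — every world is R-related to itself.
So F validates K, D, KD45, S5. The strongest is S5.

S5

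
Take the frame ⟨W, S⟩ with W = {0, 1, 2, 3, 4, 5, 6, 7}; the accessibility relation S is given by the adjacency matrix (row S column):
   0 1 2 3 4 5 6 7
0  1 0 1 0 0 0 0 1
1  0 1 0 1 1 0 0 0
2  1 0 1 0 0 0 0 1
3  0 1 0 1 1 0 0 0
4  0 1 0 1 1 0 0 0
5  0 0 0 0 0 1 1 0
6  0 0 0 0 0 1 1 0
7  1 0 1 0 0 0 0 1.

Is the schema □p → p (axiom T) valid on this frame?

The schema T characterises exactly the reflexive frames.
Reflexive: yes — every world is S-related to itself.

Yes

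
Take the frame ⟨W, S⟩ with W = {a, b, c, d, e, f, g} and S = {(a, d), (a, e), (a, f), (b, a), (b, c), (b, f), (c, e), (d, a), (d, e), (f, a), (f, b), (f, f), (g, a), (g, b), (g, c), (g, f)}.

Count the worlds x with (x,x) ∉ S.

6

Enumerating: a, b, c, d, e, g.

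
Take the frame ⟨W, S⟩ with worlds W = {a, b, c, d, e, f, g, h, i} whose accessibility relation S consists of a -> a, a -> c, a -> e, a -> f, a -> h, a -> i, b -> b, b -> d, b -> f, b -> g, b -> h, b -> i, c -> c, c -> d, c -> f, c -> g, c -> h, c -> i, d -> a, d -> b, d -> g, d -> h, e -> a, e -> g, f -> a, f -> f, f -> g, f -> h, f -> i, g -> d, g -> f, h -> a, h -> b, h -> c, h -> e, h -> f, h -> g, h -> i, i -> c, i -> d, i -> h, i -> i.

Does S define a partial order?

No

Reflexive: no — d is not related to itself.
Transitive: no — a S c and c S d, but not a S d.
Antisymmetric: no — a S e and e S a with a ≠ e.
So S is not a partial order.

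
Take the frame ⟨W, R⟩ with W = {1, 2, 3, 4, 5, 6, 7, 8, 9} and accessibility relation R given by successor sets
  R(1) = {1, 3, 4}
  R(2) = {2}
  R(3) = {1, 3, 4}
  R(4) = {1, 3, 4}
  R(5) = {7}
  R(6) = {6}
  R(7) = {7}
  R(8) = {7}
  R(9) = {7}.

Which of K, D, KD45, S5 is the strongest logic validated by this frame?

Serial (axiom D): yes — every world has a successor (e.g. 1 R 1).
Euclidean (axiom 5): yes — any two successors of a common world are R-related.
Transitive (axiom 4): yes — every two-step R-path is closed by a direct edge.
Reflexive (axiom T): no — 5 is not related to itself.
So F validates K, D, KD45; S5 would additionally require R to be reflexive. The strongest is KD45.

KD45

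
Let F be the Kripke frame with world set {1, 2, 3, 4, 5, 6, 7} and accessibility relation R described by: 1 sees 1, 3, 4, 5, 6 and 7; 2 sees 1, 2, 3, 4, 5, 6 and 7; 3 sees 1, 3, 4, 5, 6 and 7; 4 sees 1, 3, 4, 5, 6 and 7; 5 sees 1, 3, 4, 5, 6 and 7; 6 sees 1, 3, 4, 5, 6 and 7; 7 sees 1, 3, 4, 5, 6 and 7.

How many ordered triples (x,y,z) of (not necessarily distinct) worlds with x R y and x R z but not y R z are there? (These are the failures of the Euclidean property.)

6

Enumerating: (2,1,2), (2,3,2), (2,4,2), (2,5,2), (2,6,2), (2,7,2).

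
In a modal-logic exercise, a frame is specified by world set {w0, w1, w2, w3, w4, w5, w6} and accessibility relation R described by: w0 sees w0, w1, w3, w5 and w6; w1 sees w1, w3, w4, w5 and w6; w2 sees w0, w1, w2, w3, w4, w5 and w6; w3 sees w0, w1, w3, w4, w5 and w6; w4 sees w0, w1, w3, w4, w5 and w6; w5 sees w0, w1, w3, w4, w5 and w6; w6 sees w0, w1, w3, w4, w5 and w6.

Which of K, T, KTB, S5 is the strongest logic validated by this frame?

Reflexive (axiom T): yes — every world is R-related to itself.
Symmetric (axiom B): no — w0 R w1 but not w1 R w0.
Euclidean (axiom 5): no — w2 R w0 and w2 R w4, but not w0 R w4.
So F validates K, T; KTB would additionally require R to be symmetric. The strongest is T.

T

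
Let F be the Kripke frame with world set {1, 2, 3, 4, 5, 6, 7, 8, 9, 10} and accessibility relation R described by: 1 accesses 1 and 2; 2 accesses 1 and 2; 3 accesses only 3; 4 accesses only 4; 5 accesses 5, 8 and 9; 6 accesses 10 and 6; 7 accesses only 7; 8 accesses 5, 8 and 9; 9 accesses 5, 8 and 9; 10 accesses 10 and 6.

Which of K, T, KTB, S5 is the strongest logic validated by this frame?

Reflexive (axiom T): yes — every world is R-related to itself.
Symmetric (axiom B): yes — every pair in R has its reverse in R.
Euclidean (axiom 5): yes — any two successors of a common world are R-related.
So F validates K, T, KTB, S5. The strongest is S5.

S5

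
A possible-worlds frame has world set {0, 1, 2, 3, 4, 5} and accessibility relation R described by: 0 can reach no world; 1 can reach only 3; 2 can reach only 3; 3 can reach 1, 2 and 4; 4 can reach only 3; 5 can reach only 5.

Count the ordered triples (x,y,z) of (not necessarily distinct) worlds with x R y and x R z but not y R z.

12

Enumerating: (1,3,3), (2,3,3), (3,1,1), (3,1,2), (3,1,4), (3,2,1), (3,2,2), (3,2,4), (3,4,1), (3,4,2), (3,4,4), (4,3,3).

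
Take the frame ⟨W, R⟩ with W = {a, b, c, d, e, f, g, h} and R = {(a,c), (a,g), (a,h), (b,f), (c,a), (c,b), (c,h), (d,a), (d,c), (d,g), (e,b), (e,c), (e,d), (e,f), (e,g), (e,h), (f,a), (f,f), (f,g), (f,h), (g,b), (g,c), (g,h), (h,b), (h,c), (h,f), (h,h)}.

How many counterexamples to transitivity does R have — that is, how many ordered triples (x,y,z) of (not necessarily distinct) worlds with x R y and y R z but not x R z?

32

Enumerating: (a,c,a), (a,c,b), (a,g,b), (a,h,b), (a,h,f), (b,f,a), (b,f,g), (b,f,h), (c,a,c), (c,a,g), (c,b,f), (c,h,c), … and 20 more.
Total: 32.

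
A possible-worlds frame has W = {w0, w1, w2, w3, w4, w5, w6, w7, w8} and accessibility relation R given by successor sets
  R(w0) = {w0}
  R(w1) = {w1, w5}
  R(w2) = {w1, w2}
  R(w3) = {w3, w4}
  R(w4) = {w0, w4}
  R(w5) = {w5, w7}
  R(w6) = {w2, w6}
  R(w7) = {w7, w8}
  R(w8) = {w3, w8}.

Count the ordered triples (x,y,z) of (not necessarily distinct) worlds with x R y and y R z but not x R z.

7

Enumerating: (w1,w5,w7), (w2,w1,w5), (w3,w4,w0), (w5,w7,w8), (w6,w2,w1), (w7,w8,w3), (w8,w3,w4).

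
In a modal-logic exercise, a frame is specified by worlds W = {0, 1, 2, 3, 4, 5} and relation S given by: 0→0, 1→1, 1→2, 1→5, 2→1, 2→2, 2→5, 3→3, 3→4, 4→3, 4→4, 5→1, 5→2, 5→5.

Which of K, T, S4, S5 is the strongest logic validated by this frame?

Reflexive (axiom T): yes — every world is S-related to itself.
Transitive (axiom 4): yes — every two-step S-path is closed by a direct edge.
Euclidean (axiom 5): yes — any two successors of a common world are S-related.
So F validates K, T, S4, S5. The strongest is S5.

S5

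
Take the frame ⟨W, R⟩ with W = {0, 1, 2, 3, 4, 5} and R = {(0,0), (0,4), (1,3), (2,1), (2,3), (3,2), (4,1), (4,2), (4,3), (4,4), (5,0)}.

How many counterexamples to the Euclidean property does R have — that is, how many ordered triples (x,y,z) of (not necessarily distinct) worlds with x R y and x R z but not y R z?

14

Enumerating: (0,4,0), (1,3,3), (2,1,1), (2,3,1), (2,3,3), (3,2,2), (4,1,1), (4,1,2), (4,1,4), (4,2,2), (4,2,4), (4,3,1), (4,3,3), (4,3,4).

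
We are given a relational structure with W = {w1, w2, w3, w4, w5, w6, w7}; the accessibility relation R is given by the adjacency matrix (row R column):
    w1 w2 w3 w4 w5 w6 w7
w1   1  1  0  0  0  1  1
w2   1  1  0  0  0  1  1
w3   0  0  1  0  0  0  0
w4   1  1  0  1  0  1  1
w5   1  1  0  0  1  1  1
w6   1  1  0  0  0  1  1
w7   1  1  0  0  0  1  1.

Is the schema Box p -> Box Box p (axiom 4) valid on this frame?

The schema 4 characterises exactly the transitive frames.
Transitive: yes — every two-step R-path is closed by a direct edge.

Yes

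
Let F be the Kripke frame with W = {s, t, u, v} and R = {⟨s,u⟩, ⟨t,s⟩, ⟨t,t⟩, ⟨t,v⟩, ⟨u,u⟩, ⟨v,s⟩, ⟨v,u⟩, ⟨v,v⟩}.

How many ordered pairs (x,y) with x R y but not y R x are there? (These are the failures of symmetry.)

Enumerating: (s,u), (t,s), (t,v), (v,s), (v,u).

5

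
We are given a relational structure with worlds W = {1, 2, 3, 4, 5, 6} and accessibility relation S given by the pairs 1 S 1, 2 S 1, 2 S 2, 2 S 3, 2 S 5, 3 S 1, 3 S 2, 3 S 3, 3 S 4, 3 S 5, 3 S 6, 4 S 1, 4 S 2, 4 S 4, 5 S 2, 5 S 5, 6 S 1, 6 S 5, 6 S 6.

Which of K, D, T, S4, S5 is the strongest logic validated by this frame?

T

Serial (axiom D): yes — every world has a successor (e.g. 1 S 1).
Reflexive (axiom T): yes — every world is S-related to itself.
Transitive (axiom 4): no — 2 S 3 and 3 S 4, but not 2 S 4.
Euclidean (axiom 5): no — 2 S 1 and 2 S 3, but not 1 S 3.
So F validates K, D, T; S4 would additionally require S to be transitive. The strongest is T.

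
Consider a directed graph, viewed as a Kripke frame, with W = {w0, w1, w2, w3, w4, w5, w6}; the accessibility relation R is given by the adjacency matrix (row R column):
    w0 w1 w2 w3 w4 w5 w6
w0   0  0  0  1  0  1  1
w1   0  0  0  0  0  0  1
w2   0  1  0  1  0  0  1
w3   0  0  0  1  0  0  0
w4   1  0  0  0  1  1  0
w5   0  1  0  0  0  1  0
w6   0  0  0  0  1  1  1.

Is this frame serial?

Serial: yes — every world has a successor (e.g. w0 R w3).

Yes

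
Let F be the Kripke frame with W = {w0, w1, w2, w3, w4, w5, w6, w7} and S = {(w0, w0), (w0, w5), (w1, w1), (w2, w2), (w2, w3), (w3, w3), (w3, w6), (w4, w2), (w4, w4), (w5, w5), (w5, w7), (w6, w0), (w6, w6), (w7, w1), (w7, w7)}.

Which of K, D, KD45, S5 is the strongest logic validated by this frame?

D

Serial (axiom D): yes — every world has a successor (e.g. w0 S w0).
Euclidean (axiom 5): no — w0 S w5 and w0 S w0, but not w5 S w0.
Transitive (axiom 4): no — w0 S w5 and w5 S w7, but not w0 S w7.
Reflexive (axiom T): yes — every world is S-related to itself.
So F validates K, D; KD45 would additionally require S to be Euclidean and transitive. The strongest is D.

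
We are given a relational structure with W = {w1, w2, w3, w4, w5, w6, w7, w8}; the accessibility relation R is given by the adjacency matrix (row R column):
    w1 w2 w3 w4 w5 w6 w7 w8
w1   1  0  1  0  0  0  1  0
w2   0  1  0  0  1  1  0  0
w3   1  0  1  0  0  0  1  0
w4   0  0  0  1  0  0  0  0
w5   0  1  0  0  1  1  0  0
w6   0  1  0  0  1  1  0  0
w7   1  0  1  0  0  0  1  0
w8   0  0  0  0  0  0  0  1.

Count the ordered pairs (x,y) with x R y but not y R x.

R is symmetric; there are no such tuples.

0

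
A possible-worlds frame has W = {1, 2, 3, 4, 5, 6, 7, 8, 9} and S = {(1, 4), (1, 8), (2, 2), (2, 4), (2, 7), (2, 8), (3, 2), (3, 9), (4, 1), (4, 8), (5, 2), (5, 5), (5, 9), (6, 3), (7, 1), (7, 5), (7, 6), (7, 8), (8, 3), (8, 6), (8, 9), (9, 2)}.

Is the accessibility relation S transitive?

No

Transitive: no — 1 S 8 and 8 S 3, but not 1 S 3.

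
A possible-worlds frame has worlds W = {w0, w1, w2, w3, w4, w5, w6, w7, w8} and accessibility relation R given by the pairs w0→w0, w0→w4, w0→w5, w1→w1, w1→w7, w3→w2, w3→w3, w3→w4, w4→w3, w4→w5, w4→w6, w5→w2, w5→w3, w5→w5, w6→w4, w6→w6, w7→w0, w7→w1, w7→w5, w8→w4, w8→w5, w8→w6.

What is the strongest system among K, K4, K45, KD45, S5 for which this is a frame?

K

Transitive (axiom 4): no — w0 R w4 and w4 R w3, but not w0 R w3.
Euclidean (axiom 5): no — w0 R w5 and w0 R w4, but not w5 R w4.
Serial (axiom D): no — w2 has no R-successor.
Reflexive (axiom T): no — w2 is not related to itself.
So F validates K; K4 would additionally require R to be transitive. The strongest is K.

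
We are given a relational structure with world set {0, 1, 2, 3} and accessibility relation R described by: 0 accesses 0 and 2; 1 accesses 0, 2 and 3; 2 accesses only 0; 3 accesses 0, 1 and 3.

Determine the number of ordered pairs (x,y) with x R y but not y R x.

Enumerating: (1,0), (1,2), (3,0).

3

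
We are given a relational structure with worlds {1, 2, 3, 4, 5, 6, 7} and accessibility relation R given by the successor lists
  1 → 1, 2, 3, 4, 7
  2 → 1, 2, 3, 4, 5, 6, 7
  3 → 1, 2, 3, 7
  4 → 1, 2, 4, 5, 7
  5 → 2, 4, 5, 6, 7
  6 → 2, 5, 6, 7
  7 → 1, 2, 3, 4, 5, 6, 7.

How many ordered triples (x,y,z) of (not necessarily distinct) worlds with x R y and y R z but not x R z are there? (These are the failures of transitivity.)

30

Enumerating: (1,2,5), (1,2,6), (1,4,5), (1,7,5), (1,7,6), (3,1,4), (3,2,4), (3,2,5), (3,2,6), (3,7,4), (3,7,5), (3,7,6), … and 18 more.
Total: 30.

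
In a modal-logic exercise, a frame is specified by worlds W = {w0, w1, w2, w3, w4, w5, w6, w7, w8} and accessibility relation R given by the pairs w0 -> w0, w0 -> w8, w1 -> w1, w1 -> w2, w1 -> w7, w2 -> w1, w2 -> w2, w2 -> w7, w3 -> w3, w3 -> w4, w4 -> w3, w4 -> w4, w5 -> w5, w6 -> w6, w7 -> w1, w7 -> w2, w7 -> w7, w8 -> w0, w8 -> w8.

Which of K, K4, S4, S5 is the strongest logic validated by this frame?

S5

Transitive (axiom 4): yes — every two-step R-path is closed by a direct edge.
Reflexive (axiom T): yes — every world is R-related to itself.
Euclidean (axiom 5): yes — any two successors of a common world are R-related.
So F validates K, K4, S4, S5. The strongest is S5.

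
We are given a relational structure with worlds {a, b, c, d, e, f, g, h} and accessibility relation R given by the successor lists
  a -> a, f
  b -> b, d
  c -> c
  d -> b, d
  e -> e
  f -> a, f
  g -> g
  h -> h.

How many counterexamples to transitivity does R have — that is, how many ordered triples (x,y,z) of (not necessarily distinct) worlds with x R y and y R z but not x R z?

R is transitive; there are no such tuples.

0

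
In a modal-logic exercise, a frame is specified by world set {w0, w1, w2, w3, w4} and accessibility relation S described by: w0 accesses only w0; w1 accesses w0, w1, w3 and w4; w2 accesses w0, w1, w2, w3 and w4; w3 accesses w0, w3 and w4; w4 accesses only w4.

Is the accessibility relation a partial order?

Yes

Reflexive: yes — every world is S-related to itself.
Transitive: yes — every two-step S-path is closed by a direct edge.
Antisymmetric: yes — no distinct pair is related both ways.
So S is a partial order.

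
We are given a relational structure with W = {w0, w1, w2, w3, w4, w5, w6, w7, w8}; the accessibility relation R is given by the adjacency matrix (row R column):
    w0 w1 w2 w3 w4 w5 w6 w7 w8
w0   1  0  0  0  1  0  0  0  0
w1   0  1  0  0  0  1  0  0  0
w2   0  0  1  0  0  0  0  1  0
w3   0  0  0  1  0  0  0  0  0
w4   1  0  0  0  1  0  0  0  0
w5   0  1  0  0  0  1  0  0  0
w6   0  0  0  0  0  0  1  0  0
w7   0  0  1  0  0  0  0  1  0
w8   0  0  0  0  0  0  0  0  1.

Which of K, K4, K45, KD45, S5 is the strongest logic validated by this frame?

S5

Transitive (axiom 4): yes — every two-step R-path is closed by a direct edge.
Euclidean (axiom 5): yes — any two successors of a common world are R-related.
Serial (axiom D): yes — every world has a successor (e.g. w0 R w0).
Reflexive (axiom T): yes — every world is R-related to itself.
So F validates K, K4, K45, KD45, S5. The strongest is S5.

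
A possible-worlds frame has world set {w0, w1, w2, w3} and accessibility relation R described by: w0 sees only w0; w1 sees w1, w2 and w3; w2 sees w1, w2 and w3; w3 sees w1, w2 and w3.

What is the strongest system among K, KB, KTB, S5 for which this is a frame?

Symmetric (axiom B): yes — every pair in R has its reverse in R.
Reflexive (axiom T): yes — every world is R-related to itself.
Euclidean (axiom 5): yes — any two successors of a common world are R-related.
So F validates K, KB, KTB, S5. The strongest is S5.

S5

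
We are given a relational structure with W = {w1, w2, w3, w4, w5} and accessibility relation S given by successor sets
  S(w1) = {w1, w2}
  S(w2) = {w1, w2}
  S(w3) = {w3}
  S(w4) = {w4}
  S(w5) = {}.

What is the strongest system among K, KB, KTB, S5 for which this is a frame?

Symmetric (axiom B): yes — every pair in S has its reverse in S.
Reflexive (axiom T): no — w5 is not related to itself.
Euclidean (axiom 5): yes — any two successors of a common world are S-related.
So F validates K, KB; KTB would additionally require S to be reflexive. The strongest is KB.

KB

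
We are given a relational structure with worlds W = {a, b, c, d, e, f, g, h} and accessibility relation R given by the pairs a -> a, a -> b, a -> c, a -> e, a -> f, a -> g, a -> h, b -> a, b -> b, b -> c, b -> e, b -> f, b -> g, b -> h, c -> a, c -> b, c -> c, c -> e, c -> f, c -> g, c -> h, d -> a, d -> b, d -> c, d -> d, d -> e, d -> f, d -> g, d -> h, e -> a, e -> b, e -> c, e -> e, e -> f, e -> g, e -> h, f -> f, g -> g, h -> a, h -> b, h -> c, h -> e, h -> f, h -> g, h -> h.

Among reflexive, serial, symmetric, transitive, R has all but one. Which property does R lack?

Reflexive: yes — every world is R-related to itself.
Serial: yes — every world has a successor (e.g. a R a).
Symmetric: no — a R f but not f R a.
Transitive: yes — every two-step R-path is closed by a direct edge.
Only symmetric fails.

symmetric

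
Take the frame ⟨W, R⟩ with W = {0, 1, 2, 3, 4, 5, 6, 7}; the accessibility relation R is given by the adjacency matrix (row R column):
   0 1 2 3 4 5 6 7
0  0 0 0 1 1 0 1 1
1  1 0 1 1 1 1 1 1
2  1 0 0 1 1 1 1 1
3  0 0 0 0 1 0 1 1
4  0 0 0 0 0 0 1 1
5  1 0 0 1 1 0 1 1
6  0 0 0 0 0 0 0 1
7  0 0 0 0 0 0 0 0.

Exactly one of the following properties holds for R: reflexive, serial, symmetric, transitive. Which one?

transitive

Reflexive: no — 0 is not related to itself.
Serial: no — 7 has no R-successor.
Symmetric: no — 0 R 3 but not 3 R 0.
Transitive: yes — every two-step R-path is closed by a direct edge.
Only transitive holds.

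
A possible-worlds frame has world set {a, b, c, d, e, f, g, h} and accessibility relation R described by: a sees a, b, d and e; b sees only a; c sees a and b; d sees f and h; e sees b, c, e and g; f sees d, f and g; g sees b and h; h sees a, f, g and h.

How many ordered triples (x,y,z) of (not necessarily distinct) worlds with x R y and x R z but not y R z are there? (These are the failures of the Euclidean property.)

37

Enumerating: (a,b,b), (a,b,d), (a,b,e), (a,d,a), (a,d,b), (a,d,d), (a,d,e), (a,e,a), (a,e,d), (c,b,b), (d,f,h), (e,b,b), … and 25 more.
Total: 37.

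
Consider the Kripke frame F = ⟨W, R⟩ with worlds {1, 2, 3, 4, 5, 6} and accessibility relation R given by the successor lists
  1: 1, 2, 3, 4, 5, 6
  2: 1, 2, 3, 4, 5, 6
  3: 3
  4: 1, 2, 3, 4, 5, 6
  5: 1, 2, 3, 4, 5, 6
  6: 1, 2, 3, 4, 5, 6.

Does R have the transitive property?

Yes

Transitive: yes — every two-step R-path is closed by a direct edge.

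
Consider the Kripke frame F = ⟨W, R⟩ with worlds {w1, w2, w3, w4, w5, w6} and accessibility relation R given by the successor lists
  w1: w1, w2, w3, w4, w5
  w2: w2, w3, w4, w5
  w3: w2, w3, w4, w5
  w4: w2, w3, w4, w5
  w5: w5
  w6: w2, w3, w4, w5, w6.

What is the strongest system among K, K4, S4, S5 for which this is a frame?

S4

Transitive (axiom 4): yes — every two-step R-path is closed by a direct edge.
Reflexive (axiom T): yes — every world is R-related to itself.
Euclidean (axiom 5): no — w1 R w5 and w1 R w2, but not w5 R w2.
So F validates K, K4, S4; S5 would additionally require R to be Euclidean. The strongest is S4.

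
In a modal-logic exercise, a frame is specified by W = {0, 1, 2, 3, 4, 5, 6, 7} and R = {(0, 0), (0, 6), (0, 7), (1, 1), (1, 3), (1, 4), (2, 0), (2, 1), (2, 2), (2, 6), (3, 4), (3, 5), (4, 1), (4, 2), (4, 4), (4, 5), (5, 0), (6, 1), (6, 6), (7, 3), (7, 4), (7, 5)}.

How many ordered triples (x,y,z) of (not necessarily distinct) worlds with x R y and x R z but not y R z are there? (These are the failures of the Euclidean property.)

31

Enumerating: (0,6,0), (0,6,7), (0,7,0), (0,7,6), (0,7,7), (1,3,1), (1,3,3), (1,4,3), (2,0,1), (2,0,2), (2,1,0), (2,1,2), … and 19 more.
Total: 31.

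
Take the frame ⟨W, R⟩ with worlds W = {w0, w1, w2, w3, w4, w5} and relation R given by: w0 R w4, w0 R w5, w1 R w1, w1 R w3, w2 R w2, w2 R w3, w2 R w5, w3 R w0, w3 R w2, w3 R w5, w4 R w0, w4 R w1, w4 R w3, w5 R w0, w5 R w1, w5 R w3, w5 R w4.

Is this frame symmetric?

Symmetric: no — w1 R w3 but not w3 R w1.

No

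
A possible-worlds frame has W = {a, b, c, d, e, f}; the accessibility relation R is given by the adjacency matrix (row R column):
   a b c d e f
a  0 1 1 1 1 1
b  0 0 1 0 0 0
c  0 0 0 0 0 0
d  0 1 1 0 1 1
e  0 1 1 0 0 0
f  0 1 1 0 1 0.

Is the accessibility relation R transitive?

Yes

Transitive: yes — every two-step R-path is closed by a direct edge.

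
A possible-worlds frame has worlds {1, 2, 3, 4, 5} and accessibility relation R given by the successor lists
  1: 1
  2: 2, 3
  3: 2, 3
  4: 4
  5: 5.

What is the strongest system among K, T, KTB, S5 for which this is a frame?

S5

Reflexive (axiom T): yes — every world is R-related to itself.
Symmetric (axiom B): yes — every pair in R has its reverse in R.
Euclidean (axiom 5): yes — any two successors of a common world are R-related.
So F validates K, T, KTB, S5. The strongest is S5.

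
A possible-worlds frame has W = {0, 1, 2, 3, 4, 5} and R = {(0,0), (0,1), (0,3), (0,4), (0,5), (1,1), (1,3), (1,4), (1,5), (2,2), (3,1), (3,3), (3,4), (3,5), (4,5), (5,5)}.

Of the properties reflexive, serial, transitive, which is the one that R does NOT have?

Reflexive: no — 4 is not related to itself.
Serial: yes — every world has a successor (e.g. 0 R 0).
Transitive: yes — every two-step R-path is closed by a direct edge.
Only reflexive fails.

reflexive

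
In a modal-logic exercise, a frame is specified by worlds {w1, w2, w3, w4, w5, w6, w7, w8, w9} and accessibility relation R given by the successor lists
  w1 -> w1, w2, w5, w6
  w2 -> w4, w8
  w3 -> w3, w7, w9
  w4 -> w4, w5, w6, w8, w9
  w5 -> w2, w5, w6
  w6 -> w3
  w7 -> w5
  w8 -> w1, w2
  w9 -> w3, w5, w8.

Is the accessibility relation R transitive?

Transitive: no — w1 R w2 and w2 R w4, but not w1 R w4.

No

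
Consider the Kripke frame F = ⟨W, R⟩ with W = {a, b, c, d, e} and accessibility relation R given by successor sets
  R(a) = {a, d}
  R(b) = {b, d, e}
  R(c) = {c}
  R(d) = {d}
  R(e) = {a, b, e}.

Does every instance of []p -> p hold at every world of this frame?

By correspondence theory, T is valid on a frame iff R is reflexive.
Reflexive: yes — every world is R-related to itself.

Yes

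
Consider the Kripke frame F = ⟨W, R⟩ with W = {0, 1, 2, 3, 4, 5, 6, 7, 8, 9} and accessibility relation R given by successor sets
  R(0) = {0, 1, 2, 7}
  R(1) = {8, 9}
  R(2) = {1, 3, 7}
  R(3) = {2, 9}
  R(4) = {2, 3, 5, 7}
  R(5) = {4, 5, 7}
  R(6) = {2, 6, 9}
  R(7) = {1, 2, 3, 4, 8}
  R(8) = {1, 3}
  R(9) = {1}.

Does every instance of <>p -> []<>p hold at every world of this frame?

No

By correspondence theory, 5 is valid on a frame iff R is Euclidean.
Euclidean: no — 0 R 1 and 0 R 2, but not 1 R 2.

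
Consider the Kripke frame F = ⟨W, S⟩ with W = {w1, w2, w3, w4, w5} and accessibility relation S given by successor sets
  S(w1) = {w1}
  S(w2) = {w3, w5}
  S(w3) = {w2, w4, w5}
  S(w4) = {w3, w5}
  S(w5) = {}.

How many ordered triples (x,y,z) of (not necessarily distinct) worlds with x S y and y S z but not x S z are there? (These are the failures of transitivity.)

Enumerating: (w2,w3,w2), (w2,w3,w4), (w3,w2,w3), (w3,w4,w3), (w4,w3,w2), (w4,w3,w4).

6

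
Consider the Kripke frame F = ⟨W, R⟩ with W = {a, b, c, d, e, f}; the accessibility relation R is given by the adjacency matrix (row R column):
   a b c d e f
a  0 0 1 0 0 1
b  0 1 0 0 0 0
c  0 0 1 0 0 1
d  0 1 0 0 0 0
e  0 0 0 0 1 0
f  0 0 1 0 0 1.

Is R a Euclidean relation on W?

Yes

Euclidean: yes — any two successors of a common world are R-related.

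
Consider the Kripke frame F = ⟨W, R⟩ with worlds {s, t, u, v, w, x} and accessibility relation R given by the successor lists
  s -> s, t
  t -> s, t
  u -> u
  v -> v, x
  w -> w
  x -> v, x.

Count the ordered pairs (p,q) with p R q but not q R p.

0

R is symmetric; there are no such tuples.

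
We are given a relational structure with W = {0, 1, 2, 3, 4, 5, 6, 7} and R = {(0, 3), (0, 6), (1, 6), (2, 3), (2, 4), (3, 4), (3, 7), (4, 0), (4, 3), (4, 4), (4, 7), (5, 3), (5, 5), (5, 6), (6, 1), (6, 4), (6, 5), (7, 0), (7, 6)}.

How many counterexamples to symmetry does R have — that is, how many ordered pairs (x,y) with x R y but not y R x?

11

Enumerating: (0,3), (0,6), (2,3), (2,4), (3,7), (4,0), (4,7), (5,3), (6,4), (7,0), (7,6).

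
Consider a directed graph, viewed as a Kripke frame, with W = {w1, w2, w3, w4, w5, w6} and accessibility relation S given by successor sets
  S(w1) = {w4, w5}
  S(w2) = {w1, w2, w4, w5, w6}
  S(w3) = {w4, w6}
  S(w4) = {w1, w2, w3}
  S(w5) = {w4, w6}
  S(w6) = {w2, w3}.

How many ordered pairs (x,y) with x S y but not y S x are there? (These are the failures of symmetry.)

Enumerating: (w1,w5), (w2,w1), (w2,w5), (w5,w4), (w5,w6).

5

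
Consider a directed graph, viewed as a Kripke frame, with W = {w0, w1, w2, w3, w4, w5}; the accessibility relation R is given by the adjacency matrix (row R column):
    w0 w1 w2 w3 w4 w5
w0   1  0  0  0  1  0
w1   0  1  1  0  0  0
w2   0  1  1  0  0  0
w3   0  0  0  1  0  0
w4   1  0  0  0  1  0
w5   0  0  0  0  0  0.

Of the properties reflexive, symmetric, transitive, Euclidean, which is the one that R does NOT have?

reflexive

Reflexive: no — w5 is not related to itself.
Symmetric: yes — every pair in R has its reverse in R.
Transitive: yes — every two-step R-path is closed by a direct edge.
Euclidean: yes — any two successors of a common world are R-related.
Only reflexive fails.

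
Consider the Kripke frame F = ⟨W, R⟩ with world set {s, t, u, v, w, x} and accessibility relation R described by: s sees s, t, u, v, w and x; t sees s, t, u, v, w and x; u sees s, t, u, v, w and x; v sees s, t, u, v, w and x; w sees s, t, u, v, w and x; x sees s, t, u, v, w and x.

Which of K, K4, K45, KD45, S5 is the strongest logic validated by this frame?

S5

Transitive (axiom 4): yes — every two-step R-path is closed by a direct edge.
Euclidean (axiom 5): yes — any two successors of a common world are R-related.
Serial (axiom D): yes — every world has a successor (e.g. s R s).
Reflexive (axiom T): yes — every world is R-related to itself.
So F validates K, K4, K45, KD45, S5. The strongest is S5.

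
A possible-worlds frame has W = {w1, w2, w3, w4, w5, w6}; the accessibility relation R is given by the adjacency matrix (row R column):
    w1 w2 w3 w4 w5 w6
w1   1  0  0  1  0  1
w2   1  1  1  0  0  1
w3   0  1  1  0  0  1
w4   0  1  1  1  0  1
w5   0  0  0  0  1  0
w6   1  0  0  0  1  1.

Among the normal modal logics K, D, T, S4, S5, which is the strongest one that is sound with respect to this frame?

T

Serial (axiom D): yes — every world has a successor (e.g. w1 R w1).
Reflexive (axiom T): yes — every world is R-related to itself.
Transitive (axiom 4): no — w1 R w4 and w4 R w2, but not w1 R w2.
Euclidean (axiom 5): no — w1 R w6 and w1 R w4, but not w6 R w4.
So F validates K, D, T; S4 would additionally require R to be transitive. The strongest is T.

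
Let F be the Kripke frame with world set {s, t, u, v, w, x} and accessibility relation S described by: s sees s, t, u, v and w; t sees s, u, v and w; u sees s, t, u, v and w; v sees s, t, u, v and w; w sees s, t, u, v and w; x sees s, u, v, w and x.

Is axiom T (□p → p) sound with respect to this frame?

Axiom T corresponds to the accessibility relation being reflexive.
Reflexive: no — t is not related to itself.

No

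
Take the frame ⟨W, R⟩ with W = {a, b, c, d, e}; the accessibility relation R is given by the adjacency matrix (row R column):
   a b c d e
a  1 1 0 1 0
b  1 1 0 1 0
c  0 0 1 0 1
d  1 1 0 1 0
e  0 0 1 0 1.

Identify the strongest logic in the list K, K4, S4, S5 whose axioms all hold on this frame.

Transitive (axiom 4): yes — every two-step R-path is closed by a direct edge.
Reflexive (axiom T): yes — every world is R-related to itself.
Euclidean (axiom 5): yes — any two successors of a common world are R-related.
So F validates K, K4, S4, S5. The strongest is S5.

S5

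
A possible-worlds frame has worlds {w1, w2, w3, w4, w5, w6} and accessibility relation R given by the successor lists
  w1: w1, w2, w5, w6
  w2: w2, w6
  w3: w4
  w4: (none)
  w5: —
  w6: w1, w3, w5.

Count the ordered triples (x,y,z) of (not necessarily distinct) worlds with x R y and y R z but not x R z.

7

Enumerating: (w1,w6,w3), (w2,w6,w1), (w2,w6,w3), (w2,w6,w5), (w6,w1,w2), (w6,w1,w6), (w6,w3,w4).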